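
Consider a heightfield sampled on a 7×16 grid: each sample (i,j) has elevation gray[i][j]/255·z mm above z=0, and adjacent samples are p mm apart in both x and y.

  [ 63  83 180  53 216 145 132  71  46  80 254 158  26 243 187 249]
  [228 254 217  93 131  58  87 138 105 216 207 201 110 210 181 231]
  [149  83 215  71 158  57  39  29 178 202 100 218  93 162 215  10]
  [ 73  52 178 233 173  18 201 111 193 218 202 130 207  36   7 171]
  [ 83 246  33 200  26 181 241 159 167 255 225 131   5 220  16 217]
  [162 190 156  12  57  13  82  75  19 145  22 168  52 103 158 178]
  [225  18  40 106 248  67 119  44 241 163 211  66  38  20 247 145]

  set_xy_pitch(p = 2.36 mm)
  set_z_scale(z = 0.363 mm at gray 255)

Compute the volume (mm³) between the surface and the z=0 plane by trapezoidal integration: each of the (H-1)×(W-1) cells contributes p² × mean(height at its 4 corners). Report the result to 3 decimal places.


95.273

height_mm = gray/255 × 0.363; cell vol = 2.36² × mean(4 corners)
unit = 2.36² × 0.363 / (4×255) = 0.00198212 mm³ per gray-sum
row 0: Σ corner-gray over 15 cells = 8935  → 17.7103
row 1: Σ corner-gray over 15 cells = 8674  → 17.1929
row 2: Σ corner-gray over 15 cells = 7961  → 15.7797
row 3: Σ corner-gray over 15 cells = 8672  → 17.1890
row 4: Σ corner-gray over 15 cells = 7354  → 14.5765
row 5: Σ corner-gray over 15 cells = 6470  → 12.8243
Σ rows: total corner-gray = 48066  → 95.2727 mm³


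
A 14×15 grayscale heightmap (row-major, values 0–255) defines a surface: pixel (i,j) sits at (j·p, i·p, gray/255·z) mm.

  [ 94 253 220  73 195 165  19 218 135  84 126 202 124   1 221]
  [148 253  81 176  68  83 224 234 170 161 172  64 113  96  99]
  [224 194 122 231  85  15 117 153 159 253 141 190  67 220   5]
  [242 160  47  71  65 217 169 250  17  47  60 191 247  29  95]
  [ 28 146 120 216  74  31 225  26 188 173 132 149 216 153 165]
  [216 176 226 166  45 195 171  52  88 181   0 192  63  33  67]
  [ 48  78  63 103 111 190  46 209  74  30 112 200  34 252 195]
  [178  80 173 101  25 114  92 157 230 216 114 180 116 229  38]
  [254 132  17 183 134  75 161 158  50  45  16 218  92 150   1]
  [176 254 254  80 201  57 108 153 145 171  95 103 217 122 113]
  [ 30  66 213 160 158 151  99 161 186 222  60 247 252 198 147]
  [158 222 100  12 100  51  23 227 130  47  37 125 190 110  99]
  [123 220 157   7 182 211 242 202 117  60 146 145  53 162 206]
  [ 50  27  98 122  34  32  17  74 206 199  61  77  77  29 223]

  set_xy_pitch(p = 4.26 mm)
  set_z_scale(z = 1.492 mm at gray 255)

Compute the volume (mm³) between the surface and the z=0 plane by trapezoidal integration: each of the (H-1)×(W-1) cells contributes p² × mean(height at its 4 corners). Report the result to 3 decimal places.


height_mm = gray/255 × 1.492; cell vol = 4.26² × mean(4 corners)
unit = 4.26² × 1.492 / (4×255) = 0.0265453 mm³ per gray-sum
row 0: Σ corner-gray over 14 cells = 7982  → 211.8847
row 1: Σ corner-gray over 14 cells = 8160  → 216.6098
row 2: Σ corner-gray over 14 cells = 7600  → 201.7444
row 3: Σ corner-gray over 14 cells = 7368  → 195.5859
row 4: Σ corner-gray over 14 cells = 7350  → 195.1081
row 5: Σ corner-gray over 14 cells = 6706  → 178.0129
row 6: Σ corner-gray over 14 cells = 7117  → 188.9230
row 7: Σ corner-gray over 14 cells = 6987  → 185.4721
row 8: Σ corner-gray over 14 cells = 7326  → 194.4710
row 9: Σ corner-gray over 14 cells = 8732  → 231.7937
row 10: Σ corner-gray over 14 cells = 7528  → 199.8331
row 11: Σ corner-gray over 14 cells = 7142  → 189.5866
row 12: Σ corner-gray over 14 cells = 6516  → 172.9693
Σ rows: total corner-gray = 96514  → 2561.9943 mm³

2561.994


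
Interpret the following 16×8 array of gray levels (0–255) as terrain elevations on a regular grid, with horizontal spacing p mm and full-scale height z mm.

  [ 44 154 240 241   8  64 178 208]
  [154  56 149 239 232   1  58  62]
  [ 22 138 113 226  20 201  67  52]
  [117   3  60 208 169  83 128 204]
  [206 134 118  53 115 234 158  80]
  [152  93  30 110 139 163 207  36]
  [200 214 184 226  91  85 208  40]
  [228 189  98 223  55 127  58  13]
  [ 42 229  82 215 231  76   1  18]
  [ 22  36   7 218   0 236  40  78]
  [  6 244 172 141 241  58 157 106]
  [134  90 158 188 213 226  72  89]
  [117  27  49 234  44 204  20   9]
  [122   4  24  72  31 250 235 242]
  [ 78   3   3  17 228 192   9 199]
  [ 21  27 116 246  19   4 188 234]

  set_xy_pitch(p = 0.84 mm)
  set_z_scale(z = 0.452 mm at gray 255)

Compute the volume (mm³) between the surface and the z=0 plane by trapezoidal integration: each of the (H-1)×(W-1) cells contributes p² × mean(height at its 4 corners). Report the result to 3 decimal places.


15.913

height_mm = gray/255 × 0.452; cell vol = 0.84² × mean(4 corners)
unit = 0.84² × 0.452 / (4×255) = 0.000312678 mm³ per gray-sum
row 0: Σ corner-gray over 7 cells = 3708  → 1.1594
row 1: Σ corner-gray over 7 cells = 3290  → 1.0287
row 2: Σ corner-gray over 7 cells = 3227  → 1.0090
row 3: Σ corner-gray over 7 cells = 3533  → 1.1047
row 4: Σ corner-gray over 7 cells = 3582  → 1.1200
row 5: Σ corner-gray over 7 cells = 3928  → 1.2282
row 6: Σ corner-gray over 7 cells = 3997  → 1.2498
row 7: Σ corner-gray over 7 cells = 3469  → 1.0847
row 8: Σ corner-gray over 7 cells = 2902  → 0.9074
row 9: Σ corner-gray over 7 cells = 3312  → 1.0356
row 10: Σ corner-gray over 7 cells = 4255  → 1.3304
row 11: Σ corner-gray over 7 cells = 3399  → 1.0628
row 12: Σ corner-gray over 7 cells = 2878  → 0.8999
row 13: Σ corner-gray over 7 cells = 2777  → 0.8683
row 14: Σ corner-gray over 7 cells = 2636  → 0.8242
Σ rows: total corner-gray = 50893  → 15.9131 mm³


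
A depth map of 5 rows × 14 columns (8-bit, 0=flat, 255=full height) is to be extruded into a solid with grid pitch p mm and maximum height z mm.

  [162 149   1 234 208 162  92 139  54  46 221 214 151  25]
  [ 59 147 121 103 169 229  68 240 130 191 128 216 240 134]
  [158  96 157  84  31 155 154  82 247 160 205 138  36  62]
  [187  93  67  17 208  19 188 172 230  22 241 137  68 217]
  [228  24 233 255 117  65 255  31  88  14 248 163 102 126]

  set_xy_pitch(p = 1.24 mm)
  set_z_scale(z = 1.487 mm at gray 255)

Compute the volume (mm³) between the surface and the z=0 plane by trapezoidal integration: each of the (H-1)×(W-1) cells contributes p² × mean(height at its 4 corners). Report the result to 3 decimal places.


64.250

height_mm = gray/255 × 1.487; cell vol = 1.24² × mean(4 corners)
unit = 1.24² × 1.487 / (4×255) = 0.00224158 mm³ per gray-sum
row 0: Σ corner-gray over 13 cells = 7686  → 17.2288
row 1: Σ corner-gray over 13 cells = 7467  → 16.7379
row 2: Σ corner-gray over 13 cells = 6638  → 14.8796
row 3: Σ corner-gray over 13 cells = 6872  → 15.4041
Σ rows: total corner-gray = 28663  → 64.2504 mm³


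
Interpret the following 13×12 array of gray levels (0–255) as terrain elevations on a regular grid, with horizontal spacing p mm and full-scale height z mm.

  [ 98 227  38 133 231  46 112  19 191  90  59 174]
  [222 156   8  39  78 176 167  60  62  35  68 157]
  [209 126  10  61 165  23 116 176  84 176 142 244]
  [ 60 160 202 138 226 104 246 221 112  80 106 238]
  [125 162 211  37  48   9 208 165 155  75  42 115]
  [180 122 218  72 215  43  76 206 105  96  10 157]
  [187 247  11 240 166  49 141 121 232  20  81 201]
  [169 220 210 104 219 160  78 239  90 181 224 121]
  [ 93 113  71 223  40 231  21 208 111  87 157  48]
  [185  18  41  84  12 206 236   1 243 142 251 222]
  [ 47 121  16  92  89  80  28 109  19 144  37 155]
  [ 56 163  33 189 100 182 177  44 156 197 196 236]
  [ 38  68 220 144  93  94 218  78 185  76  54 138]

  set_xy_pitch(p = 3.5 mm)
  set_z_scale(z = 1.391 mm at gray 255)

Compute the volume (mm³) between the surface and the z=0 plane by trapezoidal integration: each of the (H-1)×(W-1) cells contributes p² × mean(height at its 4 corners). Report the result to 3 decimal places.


height_mm = gray/255 × 1.391; cell vol = 3.5² × mean(4 corners)
unit = 3.5² × 1.391 / (4×255) = 0.0167056 mm³ per gray-sum
row 0: Σ corner-gray over 11 cells = 4641  → 77.5309
row 1: Σ corner-gray over 11 cells = 4688  → 78.3160
row 2: Σ corner-gray over 11 cells = 6099  → 101.8877
row 3: Σ corner-gray over 11 cells = 5952  → 99.4320
row 4: Σ corner-gray over 11 cells = 5127  → 85.6498
row 5: Σ corner-gray over 11 cells = 5667  → 94.6708
row 6: Σ corner-gray over 11 cells = 6744  → 112.6628
row 7: Σ corner-gray over 11 cells = 6405  → 106.9996
row 8: Σ corner-gray over 11 cells = 5540  → 92.5492
row 9: Σ corner-gray over 11 cells = 4547  → 75.9605
row 10: Σ corner-gray over 11 cells = 4838  → 80.8219
row 11: Σ corner-gray over 11 cells = 5802  → 96.9261
Σ rows: total corner-gray = 66050  → 1103.4073 mm³

1103.407


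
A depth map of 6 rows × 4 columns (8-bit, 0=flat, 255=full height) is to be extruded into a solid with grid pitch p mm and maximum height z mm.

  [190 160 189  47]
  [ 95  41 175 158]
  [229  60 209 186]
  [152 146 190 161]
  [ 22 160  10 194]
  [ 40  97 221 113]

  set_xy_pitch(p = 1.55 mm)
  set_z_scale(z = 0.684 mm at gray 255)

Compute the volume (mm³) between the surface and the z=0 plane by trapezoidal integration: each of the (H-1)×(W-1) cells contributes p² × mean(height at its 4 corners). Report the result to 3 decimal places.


height_mm = gray/255 × 0.684; cell vol = 1.55² × mean(4 corners)
unit = 1.55² × 0.684 / (4×255) = 0.00161109 mm³ per gray-sum
row 0: Σ corner-gray over 3 cells = 1620  → 2.6100
row 1: Σ corner-gray over 3 cells = 1638  → 2.6390
row 2: Σ corner-gray over 3 cells = 1938  → 3.1223
row 3: Σ corner-gray over 3 cells = 1541  → 2.4827
row 4: Σ corner-gray over 3 cells = 1345  → 2.1669
Σ rows: total corner-gray = 8082  → 13.0208 mm³

13.021


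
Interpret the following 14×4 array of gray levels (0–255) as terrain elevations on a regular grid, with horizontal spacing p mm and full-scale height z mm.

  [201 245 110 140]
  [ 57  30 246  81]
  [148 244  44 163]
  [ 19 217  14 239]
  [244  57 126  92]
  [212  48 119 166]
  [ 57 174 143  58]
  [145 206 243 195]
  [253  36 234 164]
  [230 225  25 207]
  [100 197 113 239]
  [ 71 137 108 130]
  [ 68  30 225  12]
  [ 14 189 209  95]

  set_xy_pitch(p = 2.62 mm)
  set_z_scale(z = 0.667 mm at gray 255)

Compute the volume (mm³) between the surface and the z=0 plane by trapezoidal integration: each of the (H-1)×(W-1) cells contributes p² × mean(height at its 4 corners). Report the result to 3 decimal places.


height_mm = gray/255 × 0.667; cell vol = 2.62² × mean(4 corners)
unit = 2.62² × 0.667 / (4×255) = 0.00448878 mm³ per gray-sum
row 0: Σ corner-gray over 3 cells = 1741  → 7.8150
row 1: Σ corner-gray over 3 cells = 1577  → 7.0788
row 2: Σ corner-gray over 3 cells = 1607  → 7.2135
row 3: Σ corner-gray over 3 cells = 1422  → 6.3830
row 4: Σ corner-gray over 3 cells = 1414  → 6.3471
row 5: Σ corner-gray over 3 cells = 1461  → 6.5581
row 6: Σ corner-gray over 3 cells = 1987  → 8.9192
row 7: Σ corner-gray over 3 cells = 2195  → 9.8529
row 8: Σ corner-gray over 3 cells = 1894  → 8.5017
row 9: Σ corner-gray over 3 cells = 1896  → 8.5107
row 10: Σ corner-gray over 3 cells = 1650  → 7.4065
row 11: Σ corner-gray over 3 cells = 1281  → 5.7501
row 12: Σ corner-gray over 3 cells = 1495  → 6.7107
Σ rows: total corner-gray = 21620  → 97.0474 mm³

97.047


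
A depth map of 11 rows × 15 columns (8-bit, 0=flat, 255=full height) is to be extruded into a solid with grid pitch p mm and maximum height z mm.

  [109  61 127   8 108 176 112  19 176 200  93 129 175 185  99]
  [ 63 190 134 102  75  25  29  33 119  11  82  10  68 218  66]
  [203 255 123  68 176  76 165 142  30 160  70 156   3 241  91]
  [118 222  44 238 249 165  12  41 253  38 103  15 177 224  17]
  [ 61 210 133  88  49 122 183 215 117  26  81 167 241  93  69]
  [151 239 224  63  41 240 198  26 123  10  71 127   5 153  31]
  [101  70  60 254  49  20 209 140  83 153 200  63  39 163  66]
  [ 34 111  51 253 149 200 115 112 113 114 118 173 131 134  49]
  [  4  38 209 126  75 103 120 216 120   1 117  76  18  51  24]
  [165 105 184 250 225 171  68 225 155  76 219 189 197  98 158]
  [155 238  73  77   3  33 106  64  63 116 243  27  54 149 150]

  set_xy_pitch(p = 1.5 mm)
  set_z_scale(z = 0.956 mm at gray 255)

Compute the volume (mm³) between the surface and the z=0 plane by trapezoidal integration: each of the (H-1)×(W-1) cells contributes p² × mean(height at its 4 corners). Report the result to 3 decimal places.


height_mm = gray/255 × 0.956; cell vol = 1.5² × mean(4 corners)
unit = 1.5² × 0.956 / (4×255) = 0.00210882 mm³ per gray-sum
row 0: Σ corner-gray over 14 cells = 5667  → 11.9507
row 1: Σ corner-gray over 14 cells = 5945  → 12.5370
row 2: Σ corner-gray over 14 cells = 7321  → 15.4387
row 3: Σ corner-gray over 14 cells = 7277  → 15.3459
row 4: Σ corner-gray over 14 cells = 6802  → 14.3442
row 5: Σ corner-gray over 14 cells = 6395  → 13.4859
row 6: Σ corner-gray over 14 cells = 6804  → 14.3484
row 7: Σ corner-gray over 14 cells = 6199  → 13.0726
row 8: Σ corner-gray over 14 cells = 7215  → 15.2152
row 9: Σ corner-gray over 14 cells = 7444  → 15.6981
Σ rows: total corner-gray = 67069  → 141.4367 mm³

141.437


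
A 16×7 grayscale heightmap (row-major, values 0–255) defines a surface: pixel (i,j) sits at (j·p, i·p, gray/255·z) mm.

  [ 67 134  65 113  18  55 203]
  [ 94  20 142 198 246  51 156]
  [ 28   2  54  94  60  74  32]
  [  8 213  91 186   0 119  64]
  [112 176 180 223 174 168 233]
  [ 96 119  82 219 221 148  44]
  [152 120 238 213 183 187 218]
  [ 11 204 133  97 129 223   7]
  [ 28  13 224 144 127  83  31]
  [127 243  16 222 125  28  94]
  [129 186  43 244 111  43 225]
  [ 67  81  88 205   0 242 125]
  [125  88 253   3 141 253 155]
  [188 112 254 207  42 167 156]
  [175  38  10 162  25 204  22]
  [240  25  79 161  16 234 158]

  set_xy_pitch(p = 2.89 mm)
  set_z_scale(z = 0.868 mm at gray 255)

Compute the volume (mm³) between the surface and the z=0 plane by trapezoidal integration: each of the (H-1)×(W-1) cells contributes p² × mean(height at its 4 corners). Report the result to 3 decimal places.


326.432

height_mm = gray/255 × 0.868; cell vol = 2.89² × mean(4 corners)
unit = 2.89² × 0.868 / (4×255) = 0.00710747 mm³ per gray-sum
row 0: Σ corner-gray over 6 cells = 2604  → 18.5079
row 1: Σ corner-gray over 6 cells = 2192  → 15.5796
row 2: Σ corner-gray over 6 cells = 1918  → 13.6321
row 3: Σ corner-gray over 6 cells = 3477  → 24.7127
row 4: Σ corner-gray over 6 cells = 3905  → 27.7547
row 5: Σ corner-gray over 6 cells = 3970  → 28.2167
row 6: Σ corner-gray over 6 cells = 3842  → 27.3069
row 7: Σ corner-gray over 6 cells = 2831  → 20.1213
row 8: Σ corner-gray over 6 cells = 2730  → 19.4034
row 9: Σ corner-gray over 6 cells = 3097  → 22.0118
row 10: Σ corner-gray over 6 cells = 3032  → 21.5499
row 11: Σ corner-gray over 6 cells = 3180  → 22.6018
row 12: Σ corner-gray over 6 cells = 3664  → 26.0418
row 13: Σ corner-gray over 6 cells = 2983  → 21.2016
row 14: Σ corner-gray over 6 cells = 2503  → 17.7900
Σ rows: total corner-gray = 45928  → 326.4320 mm³


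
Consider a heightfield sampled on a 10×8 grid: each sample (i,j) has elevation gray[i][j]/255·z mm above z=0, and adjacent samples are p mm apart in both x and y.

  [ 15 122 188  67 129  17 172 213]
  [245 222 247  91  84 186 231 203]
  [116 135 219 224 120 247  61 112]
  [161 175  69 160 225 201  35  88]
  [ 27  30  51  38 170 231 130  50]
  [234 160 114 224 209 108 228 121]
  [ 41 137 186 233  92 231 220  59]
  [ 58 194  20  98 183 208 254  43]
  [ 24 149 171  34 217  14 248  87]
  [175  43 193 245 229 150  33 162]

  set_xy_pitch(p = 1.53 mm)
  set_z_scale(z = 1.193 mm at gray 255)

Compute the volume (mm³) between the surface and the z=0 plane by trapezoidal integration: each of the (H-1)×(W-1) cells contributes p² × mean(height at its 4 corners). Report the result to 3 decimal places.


height_mm = gray/255 × 1.193; cell vol = 1.53² × mean(4 corners)
unit = 1.53² × 1.193 / (4×255) = 0.00273793 mm³ per gray-sum
row 0: Σ corner-gray over 7 cells = 4188  → 11.4665
row 1: Σ corner-gray over 7 cells = 4810  → 13.1695
row 2: Σ corner-gray over 7 cells = 4219  → 11.5513
row 3: Σ corner-gray over 7 cells = 3356  → 9.1885
row 4: Σ corner-gray over 7 cells = 3818  → 10.4534
row 5: Σ corner-gray over 7 cells = 4739  → 12.9751
row 6: Σ corner-gray over 7 cells = 4313  → 11.8087
row 7: Σ corner-gray over 7 cells = 3792  → 10.3822
row 8: Σ corner-gray over 7 cells = 3900  → 10.6779
Σ rows: total corner-gray = 37135  → 101.6732 mm³

101.673


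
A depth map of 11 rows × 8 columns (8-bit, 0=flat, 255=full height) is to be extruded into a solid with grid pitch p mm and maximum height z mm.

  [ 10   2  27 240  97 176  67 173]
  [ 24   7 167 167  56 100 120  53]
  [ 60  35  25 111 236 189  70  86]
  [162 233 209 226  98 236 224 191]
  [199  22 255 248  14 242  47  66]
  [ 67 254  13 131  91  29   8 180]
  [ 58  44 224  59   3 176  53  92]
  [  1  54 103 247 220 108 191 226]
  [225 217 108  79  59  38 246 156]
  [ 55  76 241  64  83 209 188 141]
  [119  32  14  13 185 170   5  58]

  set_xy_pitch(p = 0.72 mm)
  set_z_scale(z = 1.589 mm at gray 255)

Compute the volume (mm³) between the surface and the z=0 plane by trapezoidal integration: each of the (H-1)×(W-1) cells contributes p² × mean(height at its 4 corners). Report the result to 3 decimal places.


height_mm = gray/255 × 1.589; cell vol = 0.72² × mean(4 corners)
unit = 0.72² × 1.589 / (4×255) = 0.000807586 mm³ per gray-sum
row 0: Σ corner-gray over 7 cells = 2712  → 2.1902
row 1: Σ corner-gray over 7 cells = 2789  → 2.2524
row 2: Σ corner-gray over 7 cells = 4283  → 3.4589
row 3: Σ corner-gray over 7 cells = 4726  → 3.8167
row 4: Σ corner-gray over 7 cells = 3220  → 2.6004
row 5: Σ corner-gray over 7 cells = 2567  → 2.0731
row 6: Σ corner-gray over 7 cells = 3341  → 2.6981
row 7: Σ corner-gray over 7 cells = 3948  → 3.1883
row 8: Σ corner-gray over 7 cells = 3793  → 3.0632
row 9: Σ corner-gray over 7 cells = 2933  → 2.3686
Σ rows: total corner-gray = 34312  → 27.7099 mm³

27.710


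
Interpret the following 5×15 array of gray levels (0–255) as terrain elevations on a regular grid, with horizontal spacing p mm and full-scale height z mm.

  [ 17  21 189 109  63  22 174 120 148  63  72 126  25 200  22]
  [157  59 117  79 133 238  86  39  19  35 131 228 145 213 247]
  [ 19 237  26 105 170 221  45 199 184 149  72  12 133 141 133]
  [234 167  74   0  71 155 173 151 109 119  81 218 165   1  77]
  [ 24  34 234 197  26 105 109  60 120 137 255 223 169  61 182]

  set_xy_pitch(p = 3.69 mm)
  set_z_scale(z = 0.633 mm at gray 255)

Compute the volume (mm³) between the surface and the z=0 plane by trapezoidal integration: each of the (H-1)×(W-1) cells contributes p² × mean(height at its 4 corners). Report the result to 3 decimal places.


height_mm = gray/255 × 0.633; cell vol = 3.69² × mean(4 corners)
unit = 3.69² × 0.633 / (4×255) = 0.00844999 mm³ per gray-sum
row 0: Σ corner-gray over 14 cells = 6151  → 51.9759
row 1: Σ corner-gray over 14 cells = 6988  → 59.0485
row 2: Σ corner-gray over 14 cells = 6819  → 57.6205
row 3: Σ corner-gray over 14 cells = 6945  → 58.6852
Σ rows: total corner-gray = 26903  → 227.3301 mm³

227.330


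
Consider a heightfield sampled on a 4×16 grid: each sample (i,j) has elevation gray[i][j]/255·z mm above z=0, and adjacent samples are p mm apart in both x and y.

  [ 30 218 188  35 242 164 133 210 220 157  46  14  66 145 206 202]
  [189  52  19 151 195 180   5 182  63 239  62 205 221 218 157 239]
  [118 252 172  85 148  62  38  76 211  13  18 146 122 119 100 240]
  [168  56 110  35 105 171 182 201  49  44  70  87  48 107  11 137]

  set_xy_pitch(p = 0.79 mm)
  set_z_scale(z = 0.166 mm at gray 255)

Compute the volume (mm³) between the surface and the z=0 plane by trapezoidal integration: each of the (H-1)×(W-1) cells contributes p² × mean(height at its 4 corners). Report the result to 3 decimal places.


height_mm = gray/255 × 0.166; cell vol = 0.79² × mean(4 corners)
unit = 0.79² × 0.166 / (4×255) = 0.000101569 mm³ per gray-sum
row 0: Σ corner-gray over 15 cells = 8646  → 0.8782
row 1: Σ corner-gray over 15 cells = 7808  → 0.7931
row 2: Σ corner-gray over 15 cells = 6339  → 0.6438
Σ rows: total corner-gray = 22793  → 2.3151 mm³

2.315


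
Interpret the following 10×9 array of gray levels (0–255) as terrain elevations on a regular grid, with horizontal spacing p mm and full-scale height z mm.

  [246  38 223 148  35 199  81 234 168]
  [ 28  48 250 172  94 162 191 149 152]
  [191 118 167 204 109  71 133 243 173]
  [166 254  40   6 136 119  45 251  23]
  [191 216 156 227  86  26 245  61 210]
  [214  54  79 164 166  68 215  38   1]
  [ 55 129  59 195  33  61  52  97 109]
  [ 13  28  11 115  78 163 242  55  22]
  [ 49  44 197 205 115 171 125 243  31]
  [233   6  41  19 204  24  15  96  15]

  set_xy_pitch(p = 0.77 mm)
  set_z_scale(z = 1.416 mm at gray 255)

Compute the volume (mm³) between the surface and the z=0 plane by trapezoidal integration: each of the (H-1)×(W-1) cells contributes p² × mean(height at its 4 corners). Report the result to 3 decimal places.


29.111

height_mm = gray/255 × 1.416; cell vol = 0.77² × mean(4 corners)
unit = 0.77² × 1.416 / (4×255) = 0.000823085 mm³ per gray-sum
row 0: Σ corner-gray over 8 cells = 4642  → 3.8208
row 1: Σ corner-gray over 8 cells = 4766  → 3.9228
row 2: Σ corner-gray over 8 cells = 4345  → 3.5763
row 3: Σ corner-gray over 8 cells = 4326  → 3.5607
row 4: Σ corner-gray over 8 cells = 4218  → 3.4718
row 5: Σ corner-gray over 8 cells = 3199  → 2.6330
row 6: Σ corner-gray over 8 cells = 2835  → 2.3334
row 7: Σ corner-gray over 8 cells = 3699  → 3.0446
row 8: Σ corner-gray over 8 cells = 3338  → 2.7475
Σ rows: total corner-gray = 35368  → 29.1109 mm³


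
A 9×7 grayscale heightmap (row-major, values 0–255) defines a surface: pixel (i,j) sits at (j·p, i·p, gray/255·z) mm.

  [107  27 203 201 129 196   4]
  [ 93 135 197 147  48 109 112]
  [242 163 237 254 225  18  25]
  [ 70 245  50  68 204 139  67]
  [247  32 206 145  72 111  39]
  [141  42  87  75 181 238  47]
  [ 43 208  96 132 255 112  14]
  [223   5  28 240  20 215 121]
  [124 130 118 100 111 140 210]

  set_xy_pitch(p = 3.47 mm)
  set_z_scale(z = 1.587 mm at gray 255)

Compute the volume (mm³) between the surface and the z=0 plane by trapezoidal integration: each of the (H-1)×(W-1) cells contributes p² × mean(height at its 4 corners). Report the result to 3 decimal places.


height_mm = gray/255 × 1.587; cell vol = 3.47² × mean(4 corners)
unit = 3.47² × 1.587 / (4×255) = 0.0187342 mm³ per gray-sum
row 0: Σ corner-gray over 6 cells = 3100  → 58.0761
row 1: Σ corner-gray over 6 cells = 3538  → 66.2817
row 2: Σ corner-gray over 6 cells = 3610  → 67.6305
row 3: Σ corner-gray over 6 cells = 2967  → 55.5844
row 4: Σ corner-gray over 6 cells = 2852  → 53.4300
row 5: Σ corner-gray over 6 cells = 3097  → 58.0199
row 6: Σ corner-gray over 6 cells = 3023  → 56.6336
row 7: Σ corner-gray over 6 cells = 2892  → 54.1794
Σ rows: total corner-gray = 25079  → 469.8356 mm³

469.836


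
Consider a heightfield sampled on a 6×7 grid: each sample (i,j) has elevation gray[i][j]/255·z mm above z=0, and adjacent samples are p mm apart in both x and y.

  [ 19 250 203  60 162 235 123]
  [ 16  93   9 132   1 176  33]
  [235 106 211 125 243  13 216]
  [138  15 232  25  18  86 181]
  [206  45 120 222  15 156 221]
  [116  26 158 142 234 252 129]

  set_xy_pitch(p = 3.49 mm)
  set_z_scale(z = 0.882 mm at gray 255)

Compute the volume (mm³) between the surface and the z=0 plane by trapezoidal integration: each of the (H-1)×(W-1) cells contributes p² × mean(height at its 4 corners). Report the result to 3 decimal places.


152.664

height_mm = gray/255 × 0.882; cell vol = 3.49² × mean(4 corners)
unit = 3.49² × 0.882 / (4×255) = 0.0105322 mm³ per gray-sum
row 0: Σ corner-gray over 6 cells = 2833  → 29.8377
row 1: Σ corner-gray over 6 cells = 2718  → 28.6265
row 2: Σ corner-gray over 6 cells = 2918  → 30.7330
row 3: Σ corner-gray over 6 cells = 2614  → 27.5312
row 4: Σ corner-gray over 6 cells = 3412  → 35.9359
Σ rows: total corner-gray = 14495  → 152.6643 mm³


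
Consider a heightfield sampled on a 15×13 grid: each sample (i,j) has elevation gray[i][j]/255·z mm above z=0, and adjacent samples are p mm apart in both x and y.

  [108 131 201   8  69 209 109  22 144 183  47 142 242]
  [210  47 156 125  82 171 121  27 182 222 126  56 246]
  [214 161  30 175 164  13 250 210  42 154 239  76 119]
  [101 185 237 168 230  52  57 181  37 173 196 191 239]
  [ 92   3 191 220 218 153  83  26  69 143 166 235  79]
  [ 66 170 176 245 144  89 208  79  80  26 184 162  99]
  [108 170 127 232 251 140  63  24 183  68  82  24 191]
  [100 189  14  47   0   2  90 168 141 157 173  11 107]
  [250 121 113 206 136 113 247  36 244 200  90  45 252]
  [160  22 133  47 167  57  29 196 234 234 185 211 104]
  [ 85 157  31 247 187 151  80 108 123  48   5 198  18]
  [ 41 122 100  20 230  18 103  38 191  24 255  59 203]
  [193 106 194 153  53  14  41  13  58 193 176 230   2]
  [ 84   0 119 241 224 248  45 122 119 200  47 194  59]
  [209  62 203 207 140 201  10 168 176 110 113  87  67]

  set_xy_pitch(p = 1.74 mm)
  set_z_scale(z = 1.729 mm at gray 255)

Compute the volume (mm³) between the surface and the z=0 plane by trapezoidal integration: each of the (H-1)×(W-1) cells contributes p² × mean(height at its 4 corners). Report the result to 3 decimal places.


442.416

height_mm = gray/255 × 1.729; cell vol = 1.74² × mean(4 corners)
unit = 1.74² × 1.729 / (4×255) = 0.00513208 mm³ per gray-sum
row 0: Σ corner-gray over 12 cells = 5966  → 30.6180
row 1: Σ corner-gray over 12 cells = 6447  → 33.0865
row 2: Σ corner-gray over 12 cells = 7115  → 36.5147
row 3: Σ corner-gray over 12 cells = 6939  → 35.6115
row 4: Σ corner-gray over 12 cells = 6476  → 33.2353
row 5: Σ corner-gray over 12 cells = 6318  → 32.4245
row 6: Σ corner-gray over 12 cells = 5218  → 26.7792
row 7: Σ corner-gray over 12 cells = 5795  → 29.7404
row 8: Σ corner-gray over 12 cells = 6898  → 35.4011
row 9: Σ corner-gray over 12 cells = 6067  → 31.1363
row 10: Σ corner-gray over 12 cells = 5337  → 27.3899
row 11: Σ corner-gray over 12 cells = 5221  → 26.7946
row 12: Σ corner-gray over 12 cells = 5918  → 30.3716
row 13: Σ corner-gray over 12 cells = 6491  → 33.3123
Σ rows: total corner-gray = 86206  → 442.4160 mm³


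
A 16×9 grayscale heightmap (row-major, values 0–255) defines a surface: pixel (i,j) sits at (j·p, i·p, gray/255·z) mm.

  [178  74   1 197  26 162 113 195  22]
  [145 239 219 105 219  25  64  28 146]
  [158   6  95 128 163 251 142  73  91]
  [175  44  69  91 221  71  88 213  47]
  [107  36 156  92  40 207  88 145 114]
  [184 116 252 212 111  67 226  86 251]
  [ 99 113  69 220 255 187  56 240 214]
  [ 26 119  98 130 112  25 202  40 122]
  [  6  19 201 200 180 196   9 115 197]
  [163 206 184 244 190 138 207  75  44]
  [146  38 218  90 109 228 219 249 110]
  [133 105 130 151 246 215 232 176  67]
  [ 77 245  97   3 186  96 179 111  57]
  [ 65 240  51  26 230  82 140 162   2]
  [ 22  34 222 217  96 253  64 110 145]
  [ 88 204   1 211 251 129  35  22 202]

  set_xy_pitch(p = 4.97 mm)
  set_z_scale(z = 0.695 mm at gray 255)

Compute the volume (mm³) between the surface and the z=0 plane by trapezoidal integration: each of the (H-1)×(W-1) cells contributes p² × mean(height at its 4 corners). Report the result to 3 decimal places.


1087.756

height_mm = gray/255 × 0.695; cell vol = 4.97² × mean(4 corners)
unit = 4.97² × 0.695 / (4×255) = 0.0168305 mm³ per gray-sum
row 0: Σ corner-gray over 8 cells = 3825  → 64.3767
row 1: Σ corner-gray over 8 cells = 4054  → 68.2309
row 2: Σ corner-gray over 8 cells = 3781  → 63.6362
row 3: Σ corner-gray over 8 cells = 3565  → 60.0008
row 4: Σ corner-gray over 8 cells = 4324  → 72.7751
row 5: Σ corner-gray over 8 cells = 5168  → 86.9801
row 6: Σ corner-gray over 8 cells = 4193  → 70.5704
row 7: Σ corner-gray over 8 cells = 3643  → 61.3136
row 8: Σ corner-gray over 8 cells = 4738  → 79.7430
row 9: Σ corner-gray over 8 cells = 5253  → 88.4107
row 10: Σ corner-gray over 8 cells = 5268  → 88.6632
row 11: Σ corner-gray over 8 cells = 4678  → 78.7332
row 12: Σ corner-gray over 8 cells = 3897  → 65.5885
row 13: Σ corner-gray over 8 cells = 4088  → 68.8031
row 14: Σ corner-gray over 8 cells = 4155  → 69.9308
Σ rows: total corner-gray = 64630  → 1087.7562 mm³


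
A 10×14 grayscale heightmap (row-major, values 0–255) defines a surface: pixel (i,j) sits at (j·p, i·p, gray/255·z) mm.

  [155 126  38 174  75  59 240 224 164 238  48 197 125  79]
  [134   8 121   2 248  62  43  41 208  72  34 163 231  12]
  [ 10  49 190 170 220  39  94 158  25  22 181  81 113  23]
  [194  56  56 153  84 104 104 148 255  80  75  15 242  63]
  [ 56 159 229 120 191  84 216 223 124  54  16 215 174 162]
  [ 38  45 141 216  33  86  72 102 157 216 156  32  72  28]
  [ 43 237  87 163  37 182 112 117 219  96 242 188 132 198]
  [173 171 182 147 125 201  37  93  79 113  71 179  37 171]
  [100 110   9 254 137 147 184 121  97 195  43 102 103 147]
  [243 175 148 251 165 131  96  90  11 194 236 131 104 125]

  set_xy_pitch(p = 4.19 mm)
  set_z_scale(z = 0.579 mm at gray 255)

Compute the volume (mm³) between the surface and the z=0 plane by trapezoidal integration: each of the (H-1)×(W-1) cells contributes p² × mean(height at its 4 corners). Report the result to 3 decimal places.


577.032

height_mm = gray/255 × 0.579; cell vol = 4.19² × mean(4 corners)
unit = 4.19² × 0.579 / (4×255) = 0.00996567 mm³ per gray-sum
row 0: Σ corner-gray over 13 cells = 6262  → 62.4050
row 1: Σ corner-gray over 13 cells = 5329  → 53.1070
row 2: Σ corner-gray over 13 cells = 5718  → 56.9837
row 3: Σ corner-gray over 13 cells = 6829  → 68.0556
row 4: Σ corner-gray over 13 cells = 6550  → 65.2751
row 5: Σ corner-gray over 13 cells = 6587  → 65.6439
row 6: Σ corner-gray over 13 cells = 7079  → 70.5470
row 7: Σ corner-gray over 13 cells = 6465  → 64.4280
row 8: Σ corner-gray over 13 cells = 7083  → 70.5868
Σ rows: total corner-gray = 57902  → 577.0321 mm³


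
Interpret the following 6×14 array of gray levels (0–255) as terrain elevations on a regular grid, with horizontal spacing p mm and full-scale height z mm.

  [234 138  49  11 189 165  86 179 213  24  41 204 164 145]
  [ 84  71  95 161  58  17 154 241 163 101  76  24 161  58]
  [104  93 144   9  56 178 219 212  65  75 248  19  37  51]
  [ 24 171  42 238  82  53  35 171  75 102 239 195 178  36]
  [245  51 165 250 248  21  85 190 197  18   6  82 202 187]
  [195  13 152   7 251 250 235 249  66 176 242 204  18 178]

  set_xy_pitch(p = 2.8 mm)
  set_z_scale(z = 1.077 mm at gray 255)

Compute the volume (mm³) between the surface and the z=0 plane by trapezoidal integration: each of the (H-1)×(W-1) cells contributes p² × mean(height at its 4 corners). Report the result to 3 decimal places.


265.512

height_mm = gray/255 × 1.077; cell vol = 2.8² × mean(4 corners)
unit = 2.8² × 1.077 / (4×255) = 0.00827812 mm³ per gray-sum
row 0: Σ corner-gray over 13 cells = 6091  → 50.4220
row 1: Σ corner-gray over 13 cells = 5651  → 46.7796
row 2: Σ corner-gray over 13 cells = 6087  → 50.3889
row 3: Σ corner-gray over 13 cells = 6684  → 55.3309
row 4: Σ corner-gray over 13 cells = 7561  → 62.5908
Σ rows: total corner-gray = 32074  → 265.5123 mm³


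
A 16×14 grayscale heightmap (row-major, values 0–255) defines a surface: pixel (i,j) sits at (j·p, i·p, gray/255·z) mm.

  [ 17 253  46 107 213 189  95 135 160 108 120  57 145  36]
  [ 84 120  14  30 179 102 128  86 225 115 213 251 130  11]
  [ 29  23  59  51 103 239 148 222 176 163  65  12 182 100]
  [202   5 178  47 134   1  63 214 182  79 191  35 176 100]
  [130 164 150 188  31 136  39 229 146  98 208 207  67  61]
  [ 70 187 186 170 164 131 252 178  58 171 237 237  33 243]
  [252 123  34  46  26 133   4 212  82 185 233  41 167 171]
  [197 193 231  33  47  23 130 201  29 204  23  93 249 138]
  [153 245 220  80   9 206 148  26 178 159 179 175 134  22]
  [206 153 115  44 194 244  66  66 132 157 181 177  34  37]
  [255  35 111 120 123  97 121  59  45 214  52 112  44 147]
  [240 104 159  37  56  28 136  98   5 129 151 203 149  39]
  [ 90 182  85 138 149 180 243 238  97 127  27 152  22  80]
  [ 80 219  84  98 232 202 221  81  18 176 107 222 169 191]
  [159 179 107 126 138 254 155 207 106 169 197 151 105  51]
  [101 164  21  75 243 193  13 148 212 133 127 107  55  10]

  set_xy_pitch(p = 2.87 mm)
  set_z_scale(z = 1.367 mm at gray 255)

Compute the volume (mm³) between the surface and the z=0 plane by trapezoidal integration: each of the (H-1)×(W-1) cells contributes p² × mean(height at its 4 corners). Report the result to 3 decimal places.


1112.406

height_mm = gray/255 × 1.367; cell vol = 2.87² × mean(4 corners)
unit = 2.87² × 1.367 / (4×255) = 0.0110391 mm³ per gray-sum
row 0: Σ corner-gray over 13 cells = 6590  → 72.7474
row 1: Σ corner-gray over 13 cells = 6296  → 69.5019
row 2: Σ corner-gray over 13 cells = 5927  → 65.4285
row 3: Σ corner-gray over 13 cells = 6429  → 70.9701
row 4: Σ corner-gray over 13 cells = 7838  → 86.5242
row 5: Σ corner-gray over 13 cells = 7316  → 80.7618
row 6: Σ corner-gray over 13 cells = 6242  → 68.9058
row 7: Σ corner-gray over 13 cells = 6940  → 76.6111
row 8: Σ corner-gray over 13 cells = 7062  → 77.9578
row 9: Σ corner-gray over 13 cells = 6037  → 66.6428
row 10: Σ corner-gray over 13 cells = 5457  → 60.2402
row 11: Σ corner-gray over 13 cells = 6239  → 68.8727
row 12: Σ corner-gray over 13 cells = 7379  → 81.4572
row 13: Σ corner-gray over 13 cells = 7927  → 87.5066
row 14: Σ corner-gray over 13 cells = 7091  → 78.2780
Σ rows: total corner-gray = 100770  → 1112.4062 mm³


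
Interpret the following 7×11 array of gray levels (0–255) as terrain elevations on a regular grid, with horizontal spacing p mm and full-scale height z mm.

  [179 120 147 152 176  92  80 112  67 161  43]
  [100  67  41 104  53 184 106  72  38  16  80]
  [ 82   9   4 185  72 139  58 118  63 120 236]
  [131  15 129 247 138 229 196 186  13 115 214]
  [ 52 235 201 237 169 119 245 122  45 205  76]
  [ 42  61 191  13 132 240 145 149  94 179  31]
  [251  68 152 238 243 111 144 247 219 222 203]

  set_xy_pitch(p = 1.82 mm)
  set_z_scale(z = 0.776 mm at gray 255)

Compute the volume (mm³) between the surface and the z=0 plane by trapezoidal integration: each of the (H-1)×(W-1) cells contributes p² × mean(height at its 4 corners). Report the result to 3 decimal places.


height_mm = gray/255 × 0.776; cell vol = 1.82² × mean(4 corners)
unit = 1.82² × 0.776 / (4×255) = 0.00252002 mm³ per gray-sum
row 0: Σ corner-gray over 10 cells = 3978  → 10.0246
row 1: Σ corner-gray over 10 cells = 3396  → 8.5580
row 2: Σ corner-gray over 10 cells = 4735  → 11.9323
row 3: Σ corner-gray over 10 cells = 6165  → 15.5359
row 4: Σ corner-gray over 10 cells = 5765  → 14.5279
row 5: Σ corner-gray over 10 cells = 6223  → 15.6821
Σ rows: total corner-gray = 30262  → 76.2609 mm³

76.261


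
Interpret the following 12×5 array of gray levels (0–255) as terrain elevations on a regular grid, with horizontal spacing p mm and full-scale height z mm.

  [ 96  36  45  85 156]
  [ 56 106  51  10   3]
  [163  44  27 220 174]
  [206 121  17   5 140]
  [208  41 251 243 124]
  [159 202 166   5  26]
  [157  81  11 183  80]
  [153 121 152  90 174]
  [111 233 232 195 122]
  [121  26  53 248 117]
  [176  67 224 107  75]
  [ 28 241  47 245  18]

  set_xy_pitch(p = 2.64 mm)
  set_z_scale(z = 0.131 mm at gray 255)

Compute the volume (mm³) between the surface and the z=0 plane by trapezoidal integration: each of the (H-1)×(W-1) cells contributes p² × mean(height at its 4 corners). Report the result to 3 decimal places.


18.720

height_mm = gray/255 × 0.131; cell vol = 2.64² × mean(4 corners)
unit = 2.64² × 0.131 / (4×255) = 0.000895115 mm³ per gray-sum
row 0: Σ corner-gray over 4 cells = 977  → 0.8745
row 1: Σ corner-gray over 4 cells = 1312  → 1.1744
row 2: Σ corner-gray over 4 cells = 1551  → 1.3883
row 3: Σ corner-gray over 4 cells = 2034  → 1.8207
row 4: Σ corner-gray over 4 cells = 2333  → 2.0883
row 5: Σ corner-gray over 4 cells = 1718  → 1.5378
row 6: Σ corner-gray over 4 cells = 1840  → 1.6470
row 7: Σ corner-gray over 4 cells = 2606  → 2.3327
row 8: Σ corner-gray over 4 cells = 2445  → 2.1886
row 9: Σ corner-gray over 4 cells = 1939  → 1.7356
row 10: Σ corner-gray over 4 cells = 2159  → 1.9326
Σ rows: total corner-gray = 20914  → 18.7204 mm³


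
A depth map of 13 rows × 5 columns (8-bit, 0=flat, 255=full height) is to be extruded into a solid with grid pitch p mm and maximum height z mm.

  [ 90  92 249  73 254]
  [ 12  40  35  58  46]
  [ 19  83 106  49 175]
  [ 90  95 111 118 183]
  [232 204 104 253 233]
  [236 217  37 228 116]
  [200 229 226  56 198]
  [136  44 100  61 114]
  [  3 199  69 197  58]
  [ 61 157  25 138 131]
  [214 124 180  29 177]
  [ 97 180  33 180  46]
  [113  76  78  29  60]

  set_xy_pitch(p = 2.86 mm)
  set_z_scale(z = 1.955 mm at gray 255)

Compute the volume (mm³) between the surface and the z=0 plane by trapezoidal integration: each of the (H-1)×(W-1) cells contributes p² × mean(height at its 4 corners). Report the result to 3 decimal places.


362.544

height_mm = gray/255 × 1.955; cell vol = 2.86² × mean(4 corners)
unit = 2.86² × 1.955 / (4×255) = 0.0156776 mm³ per gray-sum
row 0: Σ corner-gray over 4 cells = 1496  → 23.4536
row 1: Σ corner-gray over 4 cells = 994  → 15.5835
row 2: Σ corner-gray over 4 cells = 1591  → 24.9430
row 3: Σ corner-gray over 4 cells = 2508  → 39.3193
row 4: Σ corner-gray over 4 cells = 2903  → 45.5120
row 5: Σ corner-gray over 4 cells = 2736  → 42.8938
row 6: Σ corner-gray over 4 cells = 2080  → 32.6093
row 7: Σ corner-gray over 4 cells = 1651  → 25.8837
row 8: Σ corner-gray over 4 cells = 1823  → 28.5802
row 9: Σ corner-gray over 4 cells = 1889  → 29.6149
row 10: Σ corner-gray over 4 cells = 1986  → 31.1356
row 11: Σ corner-gray over 4 cells = 1468  → 23.0147
Σ rows: total corner-gray = 23125  → 362.5437 mm³


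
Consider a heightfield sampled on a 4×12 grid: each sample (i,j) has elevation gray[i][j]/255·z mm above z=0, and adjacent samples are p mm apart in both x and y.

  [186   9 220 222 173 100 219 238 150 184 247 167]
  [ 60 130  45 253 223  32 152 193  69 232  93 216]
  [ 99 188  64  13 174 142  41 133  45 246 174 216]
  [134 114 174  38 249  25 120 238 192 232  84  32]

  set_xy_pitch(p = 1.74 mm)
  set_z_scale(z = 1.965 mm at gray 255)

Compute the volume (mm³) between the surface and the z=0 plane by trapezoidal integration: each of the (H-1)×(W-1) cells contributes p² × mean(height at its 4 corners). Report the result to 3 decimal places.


height_mm = gray/255 × 1.965; cell vol = 1.74² × mean(4 corners)
unit = 1.74² × 1.965 / (4×255) = 0.00583258 mm³ per gray-sum
row 0: Σ corner-gray over 11 cells = 6997  → 40.8106
row 1: Σ corner-gray over 11 cells = 5875  → 34.2664
row 2: Σ corner-gray over 11 cells = 5853  → 34.1381
Σ rows: total corner-gray = 18725  → 109.2151 mm³

109.215


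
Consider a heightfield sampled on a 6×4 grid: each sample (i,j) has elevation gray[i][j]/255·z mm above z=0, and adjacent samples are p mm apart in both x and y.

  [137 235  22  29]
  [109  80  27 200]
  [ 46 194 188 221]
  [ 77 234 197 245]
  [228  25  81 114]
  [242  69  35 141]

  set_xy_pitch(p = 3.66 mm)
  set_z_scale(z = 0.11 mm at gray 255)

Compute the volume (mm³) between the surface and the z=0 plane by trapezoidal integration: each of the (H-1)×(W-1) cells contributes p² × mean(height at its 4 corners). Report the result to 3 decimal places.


11.348

height_mm = gray/255 × 0.11; cell vol = 3.66² × mean(4 corners)
unit = 3.66² × 0.11 / (4×255) = 0.00144462 mm³ per gray-sum
row 0: Σ corner-gray over 3 cells = 1203  → 1.7379
row 1: Σ corner-gray over 3 cells = 1554  → 2.2449
row 2: Σ corner-gray over 3 cells = 2215  → 3.1998
row 3: Σ corner-gray over 3 cells = 1738  → 2.5108
row 4: Σ corner-gray over 3 cells = 1145  → 1.6541
Σ rows: total corner-gray = 7855  → 11.3475 mm³
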